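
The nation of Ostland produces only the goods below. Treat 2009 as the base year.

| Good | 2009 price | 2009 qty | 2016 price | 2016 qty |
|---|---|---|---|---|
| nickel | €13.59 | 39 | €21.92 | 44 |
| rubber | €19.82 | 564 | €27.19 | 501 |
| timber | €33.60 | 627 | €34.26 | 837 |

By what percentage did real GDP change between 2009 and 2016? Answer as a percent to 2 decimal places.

17.93%

Real GDP 2009 = Nominal GDP 2009 = 13.59·39 + 19.82·564 + 33.60·627 = 32775.69.
Real GDP 2016 (at 2009 prices) = 13.59·44 + 19.82·501 + 33.60·837 = 38650.98.
Real growth = 38650.98/32775.69 − 1 = 0.1793.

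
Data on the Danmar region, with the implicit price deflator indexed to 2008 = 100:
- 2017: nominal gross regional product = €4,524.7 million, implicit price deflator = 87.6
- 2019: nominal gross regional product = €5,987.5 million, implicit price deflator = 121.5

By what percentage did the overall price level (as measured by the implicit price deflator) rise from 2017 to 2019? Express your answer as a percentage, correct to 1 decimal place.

38.7%

Price-level change = 121.5 / 87.6 − 1 = 0.3870.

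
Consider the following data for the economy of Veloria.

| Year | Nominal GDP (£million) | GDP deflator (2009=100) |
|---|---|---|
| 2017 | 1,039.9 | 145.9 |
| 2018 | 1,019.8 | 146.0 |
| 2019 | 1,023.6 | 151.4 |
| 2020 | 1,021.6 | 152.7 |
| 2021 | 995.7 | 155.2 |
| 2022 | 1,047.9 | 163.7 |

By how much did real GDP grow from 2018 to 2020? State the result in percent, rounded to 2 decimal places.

-4.22%

Real GDP 2018 = 1019.8/1.460 = 698.49.
Real GDP 2020 = 1021.6/1.527 = 669.02.
Change = 669.02/698.49 − 1 = -0.0422.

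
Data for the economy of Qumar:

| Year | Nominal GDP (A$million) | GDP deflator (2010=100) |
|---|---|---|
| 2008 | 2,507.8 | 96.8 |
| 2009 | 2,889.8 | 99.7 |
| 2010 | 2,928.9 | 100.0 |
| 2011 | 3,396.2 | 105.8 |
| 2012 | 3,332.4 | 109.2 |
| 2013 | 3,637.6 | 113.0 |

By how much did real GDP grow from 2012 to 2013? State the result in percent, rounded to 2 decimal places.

5.49%

Real GDP 2012 = 3332.4/1.092 = 3051.65.
Real GDP 2013 = 3637.6/1.130 = 3219.12.
Change = 3219.12/3051.65 − 1 = 0.0549.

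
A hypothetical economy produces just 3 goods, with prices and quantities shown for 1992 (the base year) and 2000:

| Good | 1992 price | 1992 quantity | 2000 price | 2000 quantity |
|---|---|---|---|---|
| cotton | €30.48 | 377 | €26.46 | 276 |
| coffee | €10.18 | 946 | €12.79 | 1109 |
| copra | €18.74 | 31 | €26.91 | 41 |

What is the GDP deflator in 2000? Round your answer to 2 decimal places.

Nominal GDP 2000 = 26.46·276 + 12.79·1109 + 26.91·41 = 22590.38.
Real GDP 2000 (at 1992 prices) = 30.48·276 + 10.18·1109 + 18.74·41 = 20470.44.
Deflator = Nominal/Real × 100 = 22590.38/20470.44 × 100 = 110.356.

110.36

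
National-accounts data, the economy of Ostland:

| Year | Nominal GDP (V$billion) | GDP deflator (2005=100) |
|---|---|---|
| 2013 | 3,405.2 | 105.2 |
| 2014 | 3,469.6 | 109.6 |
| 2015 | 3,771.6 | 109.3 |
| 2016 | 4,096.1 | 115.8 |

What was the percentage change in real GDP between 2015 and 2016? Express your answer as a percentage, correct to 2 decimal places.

2.51%

Real GDP 2015 = 3771.6/1.093 = 3450.69.
Real GDP 2016 = 4096.1/1.158 = 3537.22.
Change = 3537.22/3450.69 − 1 = 0.0251.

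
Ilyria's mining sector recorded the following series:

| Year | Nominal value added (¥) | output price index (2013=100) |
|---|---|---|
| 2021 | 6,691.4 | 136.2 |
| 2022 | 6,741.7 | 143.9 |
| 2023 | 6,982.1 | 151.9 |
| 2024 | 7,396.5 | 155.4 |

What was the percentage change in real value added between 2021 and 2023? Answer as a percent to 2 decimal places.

-6.44%

Real value added 2021 = 6691.4/1.362 = 4912.92.
Real value added 2023 = 6982.1/1.519 = 4596.51.
Change = 4596.51/4912.92 − 1 = -0.0644.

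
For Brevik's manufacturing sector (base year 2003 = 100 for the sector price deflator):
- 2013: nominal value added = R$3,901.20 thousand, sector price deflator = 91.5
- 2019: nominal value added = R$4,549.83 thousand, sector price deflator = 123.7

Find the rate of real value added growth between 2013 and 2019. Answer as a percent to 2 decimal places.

Real value added 2013 = 3901.20 / 0.915 = 4263.61.
Real value added 2019 = 4549.83 / 1.237 = 3678.12.
Real growth = 3678.12 / 4263.61 − 1 = -0.1373.

-13.73%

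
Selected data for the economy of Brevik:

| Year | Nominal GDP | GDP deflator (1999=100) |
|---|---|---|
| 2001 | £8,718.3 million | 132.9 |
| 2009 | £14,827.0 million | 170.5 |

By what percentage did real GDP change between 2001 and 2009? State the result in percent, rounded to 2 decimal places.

32.56%

Deflate each year: 2001 → 8718.3/1.329 = 6560.05; 2009 → 14827.0/1.705 = 8696.19.
So real GDP changed by 8696.19/6560.05 − 1 = 0.3256, i.e. 32.56%.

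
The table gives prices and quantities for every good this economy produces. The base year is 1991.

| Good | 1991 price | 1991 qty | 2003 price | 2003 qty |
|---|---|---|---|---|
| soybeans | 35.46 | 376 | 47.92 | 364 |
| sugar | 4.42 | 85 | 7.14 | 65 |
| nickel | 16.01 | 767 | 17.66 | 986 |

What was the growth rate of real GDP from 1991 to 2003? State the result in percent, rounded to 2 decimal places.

11.51%

Real GDP 1991 = Nominal GDP 1991 = 35.46·376 + 4.42·85 + 16.01·767 = 25988.33.
Real GDP 2003 (at 1991 prices) = 35.46·364 + 4.42·65 + 16.01·986 = 28980.60.
Real growth = 28980.60/25988.33 − 1 = 0.1151.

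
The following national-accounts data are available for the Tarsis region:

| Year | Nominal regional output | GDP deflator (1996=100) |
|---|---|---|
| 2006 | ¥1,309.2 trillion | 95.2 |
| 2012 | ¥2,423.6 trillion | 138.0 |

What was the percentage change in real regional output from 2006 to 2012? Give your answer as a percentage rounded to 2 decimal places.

27.71%

Real regional output 2006 = 1309.2 / 0.952 = 1375.21.
Real regional output 2012 = 2423.6 / 1.380 = 1756.23.
Real growth = 1756.23 / 1375.21 − 1 = 0.2771.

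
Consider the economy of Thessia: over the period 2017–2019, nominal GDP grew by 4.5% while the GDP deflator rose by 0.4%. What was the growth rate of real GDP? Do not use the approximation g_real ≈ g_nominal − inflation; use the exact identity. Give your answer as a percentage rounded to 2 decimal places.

4.08%

(1 + g_nom) = (1 + g_real)(1 + π), so g_real = 1.0450 / 1.0040 − 1 = 0.04084.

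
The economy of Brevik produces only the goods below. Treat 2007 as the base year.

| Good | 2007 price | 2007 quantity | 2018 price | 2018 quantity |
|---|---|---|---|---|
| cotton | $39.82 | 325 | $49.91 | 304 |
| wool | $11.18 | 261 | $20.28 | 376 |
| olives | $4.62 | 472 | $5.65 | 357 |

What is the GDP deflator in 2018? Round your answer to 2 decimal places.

138.18

Nominal GDP 2018 = 49.91·304 + 20.28·376 + 5.65·357 = 24814.97.
Real GDP 2018 (at 2007 prices) = 39.82·304 + 11.18·376 + 4.62·357 = 17958.30.
Deflator = Nominal/Real × 100 = 24814.97/17958.30 × 100 = 138.181.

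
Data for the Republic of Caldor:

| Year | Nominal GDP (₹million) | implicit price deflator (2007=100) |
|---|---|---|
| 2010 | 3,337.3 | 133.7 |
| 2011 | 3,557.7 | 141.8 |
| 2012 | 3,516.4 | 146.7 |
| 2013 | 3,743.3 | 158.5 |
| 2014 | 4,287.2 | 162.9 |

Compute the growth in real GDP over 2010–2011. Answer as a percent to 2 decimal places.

Real GDP 2010 = 3337.3/1.337 = 2496.11.
Real GDP 2011 = 3557.7/1.418 = 2508.96.
Change = 2508.96/2496.11 − 1 = 0.0051.

0.51%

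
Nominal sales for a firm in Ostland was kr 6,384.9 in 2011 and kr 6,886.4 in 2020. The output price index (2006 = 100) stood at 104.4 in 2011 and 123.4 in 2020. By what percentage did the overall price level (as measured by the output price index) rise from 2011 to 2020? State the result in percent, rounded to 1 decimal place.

18.2%

Price-level change = 123.4 / 104.4 − 1 = 0.1820.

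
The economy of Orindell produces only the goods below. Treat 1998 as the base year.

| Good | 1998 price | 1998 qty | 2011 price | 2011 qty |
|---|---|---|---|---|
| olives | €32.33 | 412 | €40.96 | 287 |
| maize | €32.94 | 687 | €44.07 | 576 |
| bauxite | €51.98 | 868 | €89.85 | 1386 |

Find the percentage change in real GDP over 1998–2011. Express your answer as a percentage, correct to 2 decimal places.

23.72%

Real GDP 1998 = Nominal GDP 1998 = 32.33·412 + 32.94·687 + 51.98·868 = 81068.38.
Real GDP 2011 (at 1998 prices) = 32.33·287 + 32.94·576 + 51.98·1386 = 100296.43.
Real growth = 100296.43/81068.38 − 1 = 0.2372.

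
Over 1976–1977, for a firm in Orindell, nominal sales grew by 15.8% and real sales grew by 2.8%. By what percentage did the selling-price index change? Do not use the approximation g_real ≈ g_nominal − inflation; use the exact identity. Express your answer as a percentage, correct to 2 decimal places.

(1 + g_nom) = (1 + g_real)(1 + π), so π = 1.1580 / 1.0280 − 1 = 0.12646.

12.65%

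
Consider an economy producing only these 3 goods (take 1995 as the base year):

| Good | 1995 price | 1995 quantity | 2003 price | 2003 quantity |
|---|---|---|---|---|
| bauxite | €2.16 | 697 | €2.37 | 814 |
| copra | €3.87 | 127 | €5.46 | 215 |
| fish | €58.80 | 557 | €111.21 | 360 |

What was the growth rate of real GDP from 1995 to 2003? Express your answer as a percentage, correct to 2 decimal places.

-31.63%

Real GDP 1995 = Nominal GDP 1995 = 2.16·697 + 3.87·127 + 58.80·557 = 34748.61.
Real GDP 2003 (at 1995 prices) = 2.16·814 + 3.87·215 + 58.80·360 = 23758.29.
Real growth = 23758.29/34748.61 − 1 = -0.3163.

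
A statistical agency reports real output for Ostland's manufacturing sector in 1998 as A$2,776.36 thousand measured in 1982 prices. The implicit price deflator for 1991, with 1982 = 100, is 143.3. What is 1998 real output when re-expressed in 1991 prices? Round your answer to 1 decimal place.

Real output in 1991 prices = Real output in 1982 prices × (P_1991/P_1982) = 2776.36 × 1.433 = 3978.52.

A$3,978.5 thousand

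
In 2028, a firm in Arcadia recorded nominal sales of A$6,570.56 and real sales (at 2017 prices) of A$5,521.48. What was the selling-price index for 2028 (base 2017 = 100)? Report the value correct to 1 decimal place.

119.0

selling-price index = (Nominal / Real) × 100 = 6570.56 / 5521.48 × 100 = 119.00.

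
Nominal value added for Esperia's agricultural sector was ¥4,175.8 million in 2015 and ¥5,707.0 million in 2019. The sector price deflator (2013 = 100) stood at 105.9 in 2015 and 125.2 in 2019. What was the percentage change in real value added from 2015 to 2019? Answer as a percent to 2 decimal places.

Deflate each year: 2015 → 4175.8/1.059 = 3943.15; 2019 → 5707.0/1.252 = 4558.31.
So real value added changed by 4558.31/3943.15 − 1 = 0.1560, i.e. 15.60%.

15.60%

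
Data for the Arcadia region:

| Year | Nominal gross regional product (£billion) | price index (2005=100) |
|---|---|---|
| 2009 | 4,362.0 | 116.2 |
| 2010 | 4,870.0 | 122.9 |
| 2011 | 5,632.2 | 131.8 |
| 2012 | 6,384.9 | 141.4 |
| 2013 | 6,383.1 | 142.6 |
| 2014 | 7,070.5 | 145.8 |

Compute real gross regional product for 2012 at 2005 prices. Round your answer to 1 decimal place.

Real gross regional product 2012 = 6384.9 / 1.414 = 4515.49.

£4,515.5 billion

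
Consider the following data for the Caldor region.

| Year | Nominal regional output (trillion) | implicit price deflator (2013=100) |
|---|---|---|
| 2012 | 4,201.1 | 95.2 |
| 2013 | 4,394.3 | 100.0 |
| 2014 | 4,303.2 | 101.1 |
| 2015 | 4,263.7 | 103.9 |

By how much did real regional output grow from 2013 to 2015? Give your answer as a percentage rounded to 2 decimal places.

Real regional output 2013 = 4394.3/1.000 = 4394.30.
Real regional output 2015 = 4263.7/1.039 = 4103.66.
Change = 4103.66/4394.30 − 1 = -0.0661.

-6.61%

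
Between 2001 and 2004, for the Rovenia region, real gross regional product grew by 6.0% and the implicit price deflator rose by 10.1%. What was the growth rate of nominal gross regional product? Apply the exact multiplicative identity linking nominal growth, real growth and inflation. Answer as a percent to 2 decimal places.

(1 + g_nom) = (1 + g_real)(1 + π) = 1.0600 × 1.1010 = 1.16706.

16.71%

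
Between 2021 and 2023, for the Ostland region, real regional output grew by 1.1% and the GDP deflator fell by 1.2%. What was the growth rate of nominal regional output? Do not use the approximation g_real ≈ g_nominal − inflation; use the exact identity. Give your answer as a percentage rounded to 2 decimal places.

(1 + g_nom) = (1 + g_real)(1 + π) = 1.0110 × 0.9880 = 0.99887.

-0.11%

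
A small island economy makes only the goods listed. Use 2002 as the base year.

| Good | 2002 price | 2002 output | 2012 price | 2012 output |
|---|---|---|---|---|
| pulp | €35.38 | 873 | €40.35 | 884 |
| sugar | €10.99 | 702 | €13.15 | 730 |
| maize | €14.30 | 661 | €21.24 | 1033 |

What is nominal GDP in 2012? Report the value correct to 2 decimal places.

€67209.82

Nominal GDP 2012 = Σ (p_2012 × q_2012) = 40.35·884 + 13.15·730 + 21.24·1033 = 67209.82.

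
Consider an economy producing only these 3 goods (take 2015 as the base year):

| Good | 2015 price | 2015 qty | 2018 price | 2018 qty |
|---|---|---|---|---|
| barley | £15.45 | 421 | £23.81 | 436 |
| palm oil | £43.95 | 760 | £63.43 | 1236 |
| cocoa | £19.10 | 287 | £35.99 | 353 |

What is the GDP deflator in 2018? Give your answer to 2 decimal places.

Nominal GDP 2018 = 23.81·436 + 63.43·1236 + 35.99·353 = 101485.11.
Real GDP 2018 (at 2015 prices) = 15.45·436 + 43.95·1236 + 19.10·353 = 67800.70.
Deflator = Nominal/Real × 100 = 101485.11/67800.70 × 100 = 149.682.

149.68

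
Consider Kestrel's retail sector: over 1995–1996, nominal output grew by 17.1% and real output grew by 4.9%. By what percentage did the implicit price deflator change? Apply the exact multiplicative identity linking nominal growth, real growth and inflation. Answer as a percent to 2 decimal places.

(1 + g_nom) = (1 + g_real)(1 + π), so π = 1.1710 / 1.0490 − 1 = 0.11630.

11.63%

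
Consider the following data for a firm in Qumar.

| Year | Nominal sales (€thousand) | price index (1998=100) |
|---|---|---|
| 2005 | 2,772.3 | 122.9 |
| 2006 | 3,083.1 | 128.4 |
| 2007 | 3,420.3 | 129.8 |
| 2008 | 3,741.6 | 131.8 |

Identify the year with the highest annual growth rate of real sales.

2007

2006: real = 3083.1/1.284 = 2401.17; growth vs 2005 (2255.74) = 6.45%.
2007: real = 3420.3/1.298 = 2635.05; growth vs 2006 (2401.17) = 9.74%.
2008: real = 3741.6/1.318 = 2838.85; growth vs 2007 (2635.05) = 7.73%.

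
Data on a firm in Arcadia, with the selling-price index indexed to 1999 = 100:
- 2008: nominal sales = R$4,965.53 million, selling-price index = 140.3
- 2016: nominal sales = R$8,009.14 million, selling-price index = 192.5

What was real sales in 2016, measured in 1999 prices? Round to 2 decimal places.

Real sales = Nominal / (selling-price index/100) = 8009.14 / 1.925 = 4160.59.

R$4,160.59 million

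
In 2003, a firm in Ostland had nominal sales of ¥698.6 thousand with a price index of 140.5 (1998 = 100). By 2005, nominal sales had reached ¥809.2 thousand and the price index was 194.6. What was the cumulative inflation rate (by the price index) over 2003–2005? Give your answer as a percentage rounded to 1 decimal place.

38.5%

Price-level change = 194.6 / 140.5 − 1 = 0.3851.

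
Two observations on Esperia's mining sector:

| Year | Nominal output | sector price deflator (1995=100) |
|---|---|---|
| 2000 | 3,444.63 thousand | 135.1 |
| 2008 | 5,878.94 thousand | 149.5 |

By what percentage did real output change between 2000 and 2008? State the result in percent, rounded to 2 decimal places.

54.23%

Real output 2000 = 3444.63 / 1.351 = 2549.69.
Real output 2008 = 5878.94 / 1.495 = 3932.40.
Real growth = 3932.40 / 2549.69 − 1 = 0.5423.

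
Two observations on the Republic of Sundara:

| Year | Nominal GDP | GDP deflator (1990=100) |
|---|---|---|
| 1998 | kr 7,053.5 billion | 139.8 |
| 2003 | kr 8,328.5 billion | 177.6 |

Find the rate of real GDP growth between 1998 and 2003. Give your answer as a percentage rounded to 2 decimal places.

Deflate each year: 1998 → 7053.5/1.398 = 5045.42; 2003 → 8328.5/1.776 = 4689.47.
So real GDP changed by 4689.47/5045.42 − 1 = -0.0705, i.e. -7.05%.

-7.05%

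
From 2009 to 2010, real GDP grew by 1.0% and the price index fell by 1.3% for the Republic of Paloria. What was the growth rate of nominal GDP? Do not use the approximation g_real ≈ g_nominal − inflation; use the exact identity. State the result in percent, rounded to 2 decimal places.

-0.31%

(1 + g_nom) = (1 + g_real)(1 + π) = 1.0100 × 0.9870 = 0.99687.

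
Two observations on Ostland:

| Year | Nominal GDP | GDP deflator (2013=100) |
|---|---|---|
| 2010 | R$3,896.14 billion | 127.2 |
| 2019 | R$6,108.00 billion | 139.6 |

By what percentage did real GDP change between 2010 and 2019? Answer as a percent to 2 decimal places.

Real GDP 2010 = 3896.14 / 1.272 = 3063.00.
Real GDP 2019 = 6108.00 / 1.396 = 4375.36.
Real growth = 4375.36 / 3063.00 − 1 = 0.4285.

42.85%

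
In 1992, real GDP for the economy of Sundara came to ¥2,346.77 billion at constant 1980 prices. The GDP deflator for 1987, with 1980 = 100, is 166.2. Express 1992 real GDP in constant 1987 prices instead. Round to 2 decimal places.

¥3,900.33 billion

Real GDP in 1987 prices = Real GDP in 1980 prices × (P_1987/P_1980) = 2346.77 × 1.662 = 3900.33.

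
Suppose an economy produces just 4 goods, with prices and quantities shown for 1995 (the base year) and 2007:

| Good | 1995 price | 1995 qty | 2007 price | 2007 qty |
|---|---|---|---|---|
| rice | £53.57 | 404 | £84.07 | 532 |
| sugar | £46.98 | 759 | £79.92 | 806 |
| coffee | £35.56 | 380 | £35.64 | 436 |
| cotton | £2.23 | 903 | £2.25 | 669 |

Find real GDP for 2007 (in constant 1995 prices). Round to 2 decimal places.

Real GDP 2007 = Σ (p_1995 × q_2007) = 53.57·532 + 46.98·806 + 35.56·436 + 2.23·669 = 83361.15.

£83361.15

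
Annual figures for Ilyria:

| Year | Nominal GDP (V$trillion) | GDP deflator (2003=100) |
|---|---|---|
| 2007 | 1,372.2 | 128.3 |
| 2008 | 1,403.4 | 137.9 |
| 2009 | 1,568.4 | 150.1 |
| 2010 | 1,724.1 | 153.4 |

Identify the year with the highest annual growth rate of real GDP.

2010

2008: real = 1403.4/1.379 = 1017.69; growth vs 2007 (1069.52) = -4.85%.
2009: real = 1568.4/1.501 = 1044.90; growth vs 2008 (1017.69) = 2.67%.
2010: real = 1724.1/1.534 = 1123.92; growth vs 2009 (1044.90) = 7.56%.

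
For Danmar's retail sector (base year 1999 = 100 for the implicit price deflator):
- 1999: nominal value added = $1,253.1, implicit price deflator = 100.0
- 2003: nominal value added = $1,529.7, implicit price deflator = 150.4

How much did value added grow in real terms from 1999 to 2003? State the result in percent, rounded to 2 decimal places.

-18.83%

Real value added 1999 = 1253.1 / 1.000 = 1253.10.
Real value added 2003 = 1529.7 / 1.504 = 1017.09.
Real growth = 1017.09 / 1253.10 − 1 = -0.1883.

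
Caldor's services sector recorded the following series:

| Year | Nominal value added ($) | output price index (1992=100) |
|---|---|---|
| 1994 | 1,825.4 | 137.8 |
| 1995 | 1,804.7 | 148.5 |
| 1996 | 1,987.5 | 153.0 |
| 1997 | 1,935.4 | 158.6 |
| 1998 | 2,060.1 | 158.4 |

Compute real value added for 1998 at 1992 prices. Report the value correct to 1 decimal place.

$1,300.6

Real value added 1998 = 2060.1 / 1.584 = 1300.57.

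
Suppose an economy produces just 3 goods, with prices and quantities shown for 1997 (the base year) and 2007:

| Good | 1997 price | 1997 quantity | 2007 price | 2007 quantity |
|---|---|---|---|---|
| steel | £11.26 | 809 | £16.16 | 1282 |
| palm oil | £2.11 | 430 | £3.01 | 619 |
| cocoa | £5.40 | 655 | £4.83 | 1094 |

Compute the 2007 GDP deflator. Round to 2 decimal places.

128.71

Nominal GDP 2007 = 16.16·1282 + 3.01·619 + 4.83·1094 = 27864.33.
Real GDP 2007 (at 1997 prices) = 11.26·1282 + 2.11·619 + 5.40·1094 = 21649.01.
Deflator = Nominal/Real × 100 = 27864.33/21649.01 × 100 = 128.709.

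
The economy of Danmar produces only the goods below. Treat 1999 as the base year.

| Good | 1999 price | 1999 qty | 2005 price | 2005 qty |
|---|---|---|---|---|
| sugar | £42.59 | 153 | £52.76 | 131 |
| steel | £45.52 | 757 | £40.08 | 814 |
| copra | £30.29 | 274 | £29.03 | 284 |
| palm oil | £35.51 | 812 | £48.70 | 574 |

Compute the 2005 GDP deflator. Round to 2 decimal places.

Nominal GDP 2005 = 52.76·131 + 40.08·814 + 29.03·284 + 48.70·574 = 75735.00.
Real GDP 2005 (at 1999 prices) = 42.59·131 + 45.52·814 + 30.29·284 + 35.51·574 = 71617.67.
Deflator = Nominal/Real × 100 = 75735.00/71617.67 × 100 = 105.749.

105.75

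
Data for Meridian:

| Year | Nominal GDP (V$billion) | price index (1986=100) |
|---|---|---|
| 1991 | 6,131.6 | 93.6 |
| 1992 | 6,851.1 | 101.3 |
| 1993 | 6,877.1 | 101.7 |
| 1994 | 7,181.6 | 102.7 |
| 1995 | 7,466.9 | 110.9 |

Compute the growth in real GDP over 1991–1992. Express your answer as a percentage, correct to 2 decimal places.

3.24%

Real GDP 1991 = 6131.6/0.936 = 6550.85.
Real GDP 1992 = 6851.1/1.013 = 6763.18.
Change = 6763.18/6550.85 − 1 = 0.0324.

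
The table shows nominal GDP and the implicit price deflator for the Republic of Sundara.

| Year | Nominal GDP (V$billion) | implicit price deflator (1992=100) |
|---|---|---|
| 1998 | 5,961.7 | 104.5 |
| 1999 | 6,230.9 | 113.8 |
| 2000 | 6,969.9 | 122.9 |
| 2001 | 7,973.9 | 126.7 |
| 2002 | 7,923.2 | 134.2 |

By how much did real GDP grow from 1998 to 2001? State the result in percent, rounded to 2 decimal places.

10.32%

Real GDP 1998 = 5961.7/1.045 = 5704.98.
Real GDP 2001 = 7973.9/1.267 = 6293.53.
Change = 6293.53/5704.98 − 1 = 0.1032.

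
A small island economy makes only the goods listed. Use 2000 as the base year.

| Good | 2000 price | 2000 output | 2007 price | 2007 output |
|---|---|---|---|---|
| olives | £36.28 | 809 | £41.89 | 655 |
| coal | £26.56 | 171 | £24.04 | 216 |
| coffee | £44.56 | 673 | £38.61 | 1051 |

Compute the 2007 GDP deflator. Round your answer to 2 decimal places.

Nominal GDP 2007 = 41.89·655 + 24.04·216 + 38.61·1051 = 73209.70.
Real GDP 2007 (at 2000 prices) = 36.28·655 + 26.56·216 + 44.56·1051 = 76332.92.
Deflator = Nominal/Real × 100 = 73209.70/76332.92 × 100 = 95.908.

95.91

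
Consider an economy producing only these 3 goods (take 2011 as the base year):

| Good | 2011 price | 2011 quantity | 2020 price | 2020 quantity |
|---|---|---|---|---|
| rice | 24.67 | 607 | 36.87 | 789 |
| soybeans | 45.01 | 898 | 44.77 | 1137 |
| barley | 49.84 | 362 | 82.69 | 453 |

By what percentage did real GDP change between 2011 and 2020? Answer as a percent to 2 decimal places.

Real GDP 2011 = Nominal GDP 2011 = 24.67·607 + 45.01·898 + 49.84·362 = 73435.75.
Real GDP 2020 (at 2011 prices) = 24.67·789 + 45.01·1137 + 49.84·453 = 93218.52.
Real growth = 93218.52/73435.75 − 1 = 0.2694.

26.94%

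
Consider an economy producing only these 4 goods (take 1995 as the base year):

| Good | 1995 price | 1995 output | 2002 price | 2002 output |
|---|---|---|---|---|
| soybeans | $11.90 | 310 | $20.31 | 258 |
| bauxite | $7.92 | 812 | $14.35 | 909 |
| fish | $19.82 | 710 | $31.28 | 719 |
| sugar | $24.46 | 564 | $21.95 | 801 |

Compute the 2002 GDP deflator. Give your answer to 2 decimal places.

132.29

Nominal GDP 2002 = 20.31·258 + 14.35·909 + 31.28·719 + 21.95·801 = 58356.40.
Real GDP 2002 (at 1995 prices) = 11.90·258 + 7.92·909 + 19.82·719 + 24.46·801 = 44112.52.
Deflator = Nominal/Real × 100 = 58356.40/44112.52 × 100 = 132.290.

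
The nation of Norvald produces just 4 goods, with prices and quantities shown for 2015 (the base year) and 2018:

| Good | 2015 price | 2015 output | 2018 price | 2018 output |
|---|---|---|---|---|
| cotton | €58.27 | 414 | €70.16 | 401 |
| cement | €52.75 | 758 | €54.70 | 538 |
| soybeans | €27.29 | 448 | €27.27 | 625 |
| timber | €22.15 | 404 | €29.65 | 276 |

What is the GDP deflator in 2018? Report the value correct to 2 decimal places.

110.51

Nominal GDP 2018 = 70.16·401 + 54.70·538 + 27.27·625 + 29.65·276 = 82789.91.
Real GDP 2018 (at 2015 prices) = 58.27·401 + 52.75·538 + 27.29·625 + 22.15·276 = 74915.42.
Deflator = Nominal/Real × 100 = 82789.91/74915.42 × 100 = 110.511.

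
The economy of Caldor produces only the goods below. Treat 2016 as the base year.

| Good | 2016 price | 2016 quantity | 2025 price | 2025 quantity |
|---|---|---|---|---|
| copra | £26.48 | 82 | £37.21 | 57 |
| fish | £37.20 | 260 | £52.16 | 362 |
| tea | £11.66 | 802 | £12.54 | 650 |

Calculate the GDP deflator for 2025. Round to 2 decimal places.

129.26

Nominal GDP 2025 = 37.21·57 + 52.16·362 + 12.54·650 = 29153.89.
Real GDP 2025 (at 2016 prices) = 26.48·57 + 37.20·362 + 11.66·650 = 22554.76.
Deflator = Nominal/Real × 100 = 29153.89/22554.76 × 100 = 129.258.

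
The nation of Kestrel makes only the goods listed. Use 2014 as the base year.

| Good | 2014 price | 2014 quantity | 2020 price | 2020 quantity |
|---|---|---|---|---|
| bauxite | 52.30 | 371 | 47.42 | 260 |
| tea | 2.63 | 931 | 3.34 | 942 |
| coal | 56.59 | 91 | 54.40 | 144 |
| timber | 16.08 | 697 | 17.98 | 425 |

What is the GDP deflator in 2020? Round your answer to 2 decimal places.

99.65

Nominal GDP 2020 = 47.42·260 + 3.34·942 + 54.40·144 + 17.98·425 = 30950.58.
Real GDP 2020 (at 2014 prices) = 52.30·260 + 2.63·942 + 56.59·144 + 16.08·425 = 31058.42.
Deflator = Nominal/Real × 100 = 30950.58/31058.42 × 100 = 99.653.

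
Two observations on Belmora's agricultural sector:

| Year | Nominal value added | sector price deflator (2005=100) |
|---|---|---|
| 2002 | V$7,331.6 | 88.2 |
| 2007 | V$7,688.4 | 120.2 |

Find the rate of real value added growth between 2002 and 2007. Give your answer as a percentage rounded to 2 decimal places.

-23.05%

Deflate each year: 2002 → 7331.6/0.882 = 8312.47; 2007 → 7688.4/1.202 = 6396.34.
So real value added changed by 6396.34/8312.47 − 1 = -0.2305, i.e. -23.05%.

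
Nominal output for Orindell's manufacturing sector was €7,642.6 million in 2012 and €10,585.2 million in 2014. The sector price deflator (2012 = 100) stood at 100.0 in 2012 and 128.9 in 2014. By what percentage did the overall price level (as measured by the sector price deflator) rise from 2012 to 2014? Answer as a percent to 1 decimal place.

28.9%

Price-level change = 128.9 / 100.0 − 1 = 0.2890.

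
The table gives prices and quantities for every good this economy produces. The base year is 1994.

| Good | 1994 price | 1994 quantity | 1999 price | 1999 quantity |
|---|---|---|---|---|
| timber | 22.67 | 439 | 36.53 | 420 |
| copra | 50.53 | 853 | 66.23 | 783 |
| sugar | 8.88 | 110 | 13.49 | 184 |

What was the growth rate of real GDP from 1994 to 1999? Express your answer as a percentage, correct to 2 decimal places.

-6.13%

Real GDP 1994 = Nominal GDP 1994 = 22.67·439 + 50.53·853 + 8.88·110 = 54031.02.
Real GDP 1999 (at 1994 prices) = 22.67·420 + 50.53·783 + 8.88·184 = 50720.31.
Real growth = 50720.31/54031.02 − 1 = -0.0613.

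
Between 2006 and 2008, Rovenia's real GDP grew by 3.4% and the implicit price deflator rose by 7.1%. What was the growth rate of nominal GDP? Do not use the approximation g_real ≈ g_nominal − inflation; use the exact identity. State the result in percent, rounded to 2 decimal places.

(1 + g_nom) = (1 + g_real)(1 + π) = 1.0340 × 1.0710 = 1.10741.

10.74%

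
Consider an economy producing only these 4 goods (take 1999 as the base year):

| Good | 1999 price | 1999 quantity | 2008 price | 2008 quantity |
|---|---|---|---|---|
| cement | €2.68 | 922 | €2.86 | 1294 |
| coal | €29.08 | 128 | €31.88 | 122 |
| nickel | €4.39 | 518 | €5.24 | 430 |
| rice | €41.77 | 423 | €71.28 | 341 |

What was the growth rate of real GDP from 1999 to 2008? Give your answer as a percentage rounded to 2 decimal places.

-11.44%

Real GDP 1999 = Nominal GDP 1999 = 2.68·922 + 29.08·128 + 4.39·518 + 41.77·423 = 26135.93.
Real GDP 2008 (at 1999 prices) = 2.68·1294 + 29.08·122 + 4.39·430 + 41.77·341 = 23146.95.
Real growth = 23146.95/26135.93 − 1 = -0.1144.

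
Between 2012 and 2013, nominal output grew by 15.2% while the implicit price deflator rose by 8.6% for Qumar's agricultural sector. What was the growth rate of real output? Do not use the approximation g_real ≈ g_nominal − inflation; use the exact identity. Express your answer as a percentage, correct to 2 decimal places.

(1 + g_nom) = (1 + g_real)(1 + π), so g_real = 1.1520 / 1.0860 − 1 = 0.06077.

6.08%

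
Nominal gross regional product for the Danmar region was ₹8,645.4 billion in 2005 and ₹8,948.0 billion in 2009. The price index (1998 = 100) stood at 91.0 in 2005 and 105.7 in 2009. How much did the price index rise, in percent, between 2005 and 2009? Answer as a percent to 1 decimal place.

16.2%

Price-level change = 105.7 / 91.0 − 1 = 0.1615.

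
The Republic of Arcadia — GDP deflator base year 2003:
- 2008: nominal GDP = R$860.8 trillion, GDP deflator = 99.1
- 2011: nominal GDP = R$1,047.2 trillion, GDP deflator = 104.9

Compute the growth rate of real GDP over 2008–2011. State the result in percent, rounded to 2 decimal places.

14.93%

Deflate each year: 2008 → 860.8/0.991 = 868.62; 2011 → 1047.2/1.049 = 998.28.
So real GDP changed by 998.28/868.62 − 1 = 0.1493, i.e. 14.93%.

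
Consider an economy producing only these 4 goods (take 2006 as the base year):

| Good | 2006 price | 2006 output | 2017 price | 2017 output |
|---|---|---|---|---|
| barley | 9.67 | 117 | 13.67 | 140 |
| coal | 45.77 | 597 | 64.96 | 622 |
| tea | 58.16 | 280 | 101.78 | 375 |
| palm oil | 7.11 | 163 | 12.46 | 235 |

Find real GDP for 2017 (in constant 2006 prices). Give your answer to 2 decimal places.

53303.59

Real GDP 2017 = Σ (p_2006 × q_2017) = 9.67·140 + 45.77·622 + 58.16·375 + 7.11·235 = 53303.59.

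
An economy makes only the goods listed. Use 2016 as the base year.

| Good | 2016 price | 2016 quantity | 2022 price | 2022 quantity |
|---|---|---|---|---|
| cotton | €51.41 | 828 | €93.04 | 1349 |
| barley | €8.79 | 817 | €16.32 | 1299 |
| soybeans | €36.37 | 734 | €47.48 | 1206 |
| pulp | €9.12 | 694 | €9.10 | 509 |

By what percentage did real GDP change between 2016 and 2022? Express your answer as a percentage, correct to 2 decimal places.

Real GDP 2016 = Nominal GDP 2016 = 51.41·828 + 8.79·817 + 36.37·734 + 9.12·694 = 82773.77.
Real GDP 2022 (at 2016 prices) = 51.41·1349 + 8.79·1299 + 36.37·1206 + 9.12·509 = 129274.60.
Real growth = 129274.60/82773.77 − 1 = 0.5618.

56.18%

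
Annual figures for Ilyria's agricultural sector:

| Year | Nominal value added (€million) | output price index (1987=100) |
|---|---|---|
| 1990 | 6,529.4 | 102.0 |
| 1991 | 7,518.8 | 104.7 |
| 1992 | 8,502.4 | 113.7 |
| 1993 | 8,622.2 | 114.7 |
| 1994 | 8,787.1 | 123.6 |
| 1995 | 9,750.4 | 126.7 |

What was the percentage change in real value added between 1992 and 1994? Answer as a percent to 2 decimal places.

-4.93%

Real value added 1992 = 8502.4/1.137 = 7477.92.
Real value added 1994 = 8787.1/1.236 = 7109.30.
Change = 7109.30/7477.92 − 1 = -0.0493.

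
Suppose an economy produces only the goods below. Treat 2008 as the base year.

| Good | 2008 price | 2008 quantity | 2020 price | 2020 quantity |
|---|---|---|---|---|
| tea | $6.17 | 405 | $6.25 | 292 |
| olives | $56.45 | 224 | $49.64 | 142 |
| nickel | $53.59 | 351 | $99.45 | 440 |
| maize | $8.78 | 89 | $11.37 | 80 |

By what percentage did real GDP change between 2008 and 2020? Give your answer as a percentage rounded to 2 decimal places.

-1.83%

Real GDP 2008 = Nominal GDP 2008 = 6.17·405 + 56.45·224 + 53.59·351 + 8.78·89 = 34735.16.
Real GDP 2020 (at 2008 prices) = 6.17·292 + 56.45·142 + 53.59·440 + 8.78·80 = 34099.54.
Real growth = 34099.54/34735.16 − 1 = -0.0183.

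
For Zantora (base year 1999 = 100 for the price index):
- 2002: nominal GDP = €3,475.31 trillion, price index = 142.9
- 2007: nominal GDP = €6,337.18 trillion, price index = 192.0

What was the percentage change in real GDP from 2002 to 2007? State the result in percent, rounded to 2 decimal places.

Deflate each year: 2002 → 3475.31/1.429 = 2431.99; 2007 → 6337.18/1.920 = 3300.61.
So real GDP changed by 3300.61/2431.99 − 1 = 0.3572, i.e. 35.72%.

35.72%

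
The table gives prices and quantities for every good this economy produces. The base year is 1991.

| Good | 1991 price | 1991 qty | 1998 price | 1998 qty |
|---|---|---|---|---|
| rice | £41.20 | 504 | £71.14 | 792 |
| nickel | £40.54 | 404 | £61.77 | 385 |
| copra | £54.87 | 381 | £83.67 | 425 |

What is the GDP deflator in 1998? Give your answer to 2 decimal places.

Nominal GDP 1998 = 71.14·792 + 61.77·385 + 83.67·425 = 115684.08.
Real GDP 1998 (at 1991 prices) = 41.20·792 + 40.54·385 + 54.87·425 = 71558.05.
Deflator = Nominal/Real × 100 = 115684.08/71558.05 × 100 = 161.665.

161.66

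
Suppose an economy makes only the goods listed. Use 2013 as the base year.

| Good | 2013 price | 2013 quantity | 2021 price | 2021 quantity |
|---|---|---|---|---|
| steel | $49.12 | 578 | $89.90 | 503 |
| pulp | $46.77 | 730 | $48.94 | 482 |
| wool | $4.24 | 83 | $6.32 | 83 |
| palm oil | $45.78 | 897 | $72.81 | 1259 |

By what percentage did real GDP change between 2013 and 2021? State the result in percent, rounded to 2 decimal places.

1.24%

Real GDP 2013 = Nominal GDP 2013 = 49.12·578 + 46.77·730 + 4.24·83 + 45.78·897 = 103950.04.
Real GDP 2021 (at 2013 prices) = 49.12·503 + 46.77·482 + 4.24·83 + 45.78·1259 = 105239.44.
Real growth = 105239.44/103950.04 − 1 = 0.0124.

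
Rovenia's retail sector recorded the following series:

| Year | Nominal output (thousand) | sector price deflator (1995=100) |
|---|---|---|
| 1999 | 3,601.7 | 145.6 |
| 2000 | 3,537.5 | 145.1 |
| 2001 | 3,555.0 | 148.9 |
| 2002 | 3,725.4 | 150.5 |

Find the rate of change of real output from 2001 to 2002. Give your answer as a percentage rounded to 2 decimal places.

Real output 2001 = 3555.0/1.489 = 2387.51.
Real output 2002 = 3725.4/1.505 = 2475.35.
Change = 2475.35/2387.51 − 1 = 0.0368.

3.68%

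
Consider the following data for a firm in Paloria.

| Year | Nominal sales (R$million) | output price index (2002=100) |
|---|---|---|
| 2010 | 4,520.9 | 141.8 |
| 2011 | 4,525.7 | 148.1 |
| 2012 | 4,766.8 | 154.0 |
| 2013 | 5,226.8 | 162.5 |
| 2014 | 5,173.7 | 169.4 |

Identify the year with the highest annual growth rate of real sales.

2013

2011: real = 4525.7/1.481 = 3055.84; growth vs 2010 (3188.22) = -4.15%.
2012: real = 4766.8/1.540 = 3095.32; growth vs 2011 (3055.84) = 1.29%.
2013: real = 5226.8/1.625 = 3216.49; growth vs 2012 (3095.32) = 3.91%.
2014: real = 5173.7/1.694 = 3054.13; growth vs 2013 (3216.49) = -5.05%.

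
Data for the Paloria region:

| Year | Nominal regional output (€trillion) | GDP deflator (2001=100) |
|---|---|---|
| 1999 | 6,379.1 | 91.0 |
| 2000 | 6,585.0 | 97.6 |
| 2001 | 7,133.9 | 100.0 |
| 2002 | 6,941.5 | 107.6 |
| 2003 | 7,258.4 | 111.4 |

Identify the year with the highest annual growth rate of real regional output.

2001

2000: real = 6585.0/0.976 = 6746.93; growth vs 1999 (7010.00) = -3.75%.
2001: real = 7133.9/1.000 = 7133.90; growth vs 2000 (6746.93) = 5.74%.
2002: real = 6941.5/1.076 = 6451.21; growth vs 2001 (7133.90) = -9.57%.
2003: real = 7258.4/1.114 = 6515.62; growth vs 2002 (6451.21) = 1.00%.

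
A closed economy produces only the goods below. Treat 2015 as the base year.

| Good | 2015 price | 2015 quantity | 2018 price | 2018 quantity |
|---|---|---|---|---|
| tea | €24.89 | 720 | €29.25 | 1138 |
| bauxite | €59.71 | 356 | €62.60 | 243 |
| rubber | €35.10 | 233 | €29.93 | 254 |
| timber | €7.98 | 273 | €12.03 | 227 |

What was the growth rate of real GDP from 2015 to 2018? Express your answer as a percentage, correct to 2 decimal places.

Real GDP 2015 = Nominal GDP 2015 = 24.89·720 + 59.71·356 + 35.10·233 + 7.98·273 = 49534.40.
Real GDP 2018 (at 2015 prices) = 24.89·1138 + 59.71·243 + 35.10·254 + 7.98·227 = 53561.21.
Real growth = 53561.21/49534.40 − 1 = 0.0813.

8.13%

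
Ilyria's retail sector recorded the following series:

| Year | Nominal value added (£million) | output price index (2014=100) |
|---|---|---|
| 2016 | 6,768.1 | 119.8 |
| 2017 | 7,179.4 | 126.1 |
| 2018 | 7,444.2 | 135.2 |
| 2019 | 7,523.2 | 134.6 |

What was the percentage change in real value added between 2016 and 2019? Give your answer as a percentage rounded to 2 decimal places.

-1.07%

Real value added 2016 = 6768.1/1.198 = 5649.50.
Real value added 2019 = 7523.2/1.346 = 5589.30.
Change = 5589.30/5649.50 − 1 = -0.0107.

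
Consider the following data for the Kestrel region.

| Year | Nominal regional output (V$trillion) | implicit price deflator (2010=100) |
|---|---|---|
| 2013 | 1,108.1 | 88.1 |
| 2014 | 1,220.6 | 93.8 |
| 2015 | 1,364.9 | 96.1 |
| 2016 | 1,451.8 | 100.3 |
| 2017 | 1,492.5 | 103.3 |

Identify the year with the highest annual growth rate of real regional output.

2015

2014: real = 1220.6/0.938 = 1301.28; growth vs 2013 (1257.78) = 3.46%.
2015: real = 1364.9/0.961 = 1420.29; growth vs 2014 (1301.28) = 9.15%.
2016: real = 1451.8/1.003 = 1447.46; growth vs 2015 (1420.29) = 1.91%.
2017: real = 1492.5/1.033 = 1444.82; growth vs 2016 (1447.46) = -0.18%.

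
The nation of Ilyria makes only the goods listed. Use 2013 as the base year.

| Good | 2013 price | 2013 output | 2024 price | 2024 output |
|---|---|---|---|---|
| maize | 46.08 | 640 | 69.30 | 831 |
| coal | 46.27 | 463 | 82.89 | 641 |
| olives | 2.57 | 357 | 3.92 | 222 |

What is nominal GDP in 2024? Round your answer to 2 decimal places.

111591.03

Nominal GDP 2024 = Σ (p_2024 × q_2024) = 69.30·831 + 82.89·641 + 3.92·222 = 111591.03.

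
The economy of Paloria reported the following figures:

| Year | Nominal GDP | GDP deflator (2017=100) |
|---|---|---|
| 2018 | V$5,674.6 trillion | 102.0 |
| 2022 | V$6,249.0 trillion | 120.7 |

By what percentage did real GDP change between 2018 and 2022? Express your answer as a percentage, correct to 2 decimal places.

-6.94%

Deflate each year: 2018 → 5674.6/1.020 = 5563.33; 2022 → 6249.0/1.207 = 5177.30.
So real GDP changed by 5177.30/5563.33 − 1 = -0.0694, i.e. -6.94%.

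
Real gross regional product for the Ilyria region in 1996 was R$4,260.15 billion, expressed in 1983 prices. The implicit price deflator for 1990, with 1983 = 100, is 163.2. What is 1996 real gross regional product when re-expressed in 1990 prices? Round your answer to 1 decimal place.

R$6,952.6 billion

Real gross regional product in 1990 prices = Real gross regional product in 1983 prices × (P_1990/P_1983) = 4260.15 × 1.632 = 6952.56.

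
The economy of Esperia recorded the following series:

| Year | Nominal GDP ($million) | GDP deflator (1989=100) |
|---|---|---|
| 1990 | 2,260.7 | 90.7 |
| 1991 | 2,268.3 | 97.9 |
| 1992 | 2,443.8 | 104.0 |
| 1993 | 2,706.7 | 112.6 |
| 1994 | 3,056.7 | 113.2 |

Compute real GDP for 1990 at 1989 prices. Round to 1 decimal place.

Real GDP 1990 = 2260.7 / 0.907 = 2492.50.

$2,492.5 million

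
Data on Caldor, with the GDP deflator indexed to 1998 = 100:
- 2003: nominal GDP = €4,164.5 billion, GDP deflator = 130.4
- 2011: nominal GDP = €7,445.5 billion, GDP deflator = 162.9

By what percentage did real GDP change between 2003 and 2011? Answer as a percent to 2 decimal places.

43.12%

Deflate each year: 2003 → 4164.5/1.304 = 3193.63; 2011 → 7445.5/1.629 = 4570.60.
So real GDP changed by 4570.60/3193.63 − 1 = 0.4312, i.e. 43.12%.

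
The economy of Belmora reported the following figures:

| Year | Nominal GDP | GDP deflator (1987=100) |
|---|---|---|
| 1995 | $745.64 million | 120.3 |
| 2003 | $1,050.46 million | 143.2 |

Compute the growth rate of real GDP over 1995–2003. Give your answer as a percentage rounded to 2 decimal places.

Deflate each year: 1995 → 745.64/1.203 = 619.82; 2003 → 1050.46/1.432 = 733.56.
So real GDP changed by 733.56/619.82 − 1 = 0.1835, i.e. 18.35%.

18.35%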